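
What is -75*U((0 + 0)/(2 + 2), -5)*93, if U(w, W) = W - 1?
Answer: 41850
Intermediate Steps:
U(w, W) = -1 + W
-75*U((0 + 0)/(2 + 2), -5)*93 = -75*(-1 - 5)*93 = -75*(-6)*93 = 450*93 = 41850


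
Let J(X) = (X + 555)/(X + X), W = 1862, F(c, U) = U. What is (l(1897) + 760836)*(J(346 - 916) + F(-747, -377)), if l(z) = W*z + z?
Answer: -123054526497/76 ≈ -1.6191e+9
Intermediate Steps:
J(X) = (555 + X)/(2*X) (J(X) = (555 + X)/((2*X)) = (555 + X)*(1/(2*X)) = (555 + X)/(2*X))
l(z) = 1863*z (l(z) = 1862*z + z = 1863*z)
(l(1897) + 760836)*(J(346 - 916) + F(-747, -377)) = (1863*1897 + 760836)*((555 + (346 - 916))/(2*(346 - 916)) - 377) = (3534111 + 760836)*((½)*(555 - 570)/(-570) - 377) = 4294947*((½)*(-1/570)*(-15) - 377) = 4294947*(1/76 - 377) = 4294947*(-28651/76) = -123054526497/76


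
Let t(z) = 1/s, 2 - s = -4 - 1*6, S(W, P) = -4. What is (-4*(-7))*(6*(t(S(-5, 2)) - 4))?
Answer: -658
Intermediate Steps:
s = 12 (s = 2 - (-4 - 1*6) = 2 - (-4 - 6) = 2 - 1*(-10) = 2 + 10 = 12)
t(z) = 1/12
(-4*(-7))*(6*(t(S(-5, 2)) - 4)) = (-4*(-7))*(6*(1/12 - 4)) = 28*(6*(-47/12)) = 28*(-47/2) = -658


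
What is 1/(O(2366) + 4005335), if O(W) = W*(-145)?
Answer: 1/3662265 ≈ 2.7305e-7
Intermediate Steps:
O(W) = -145*W
1/(O(2366) + 4005335) = 1/(-145*2366 + 4005335) = 1/(-343070 + 4005335) = 1/3662265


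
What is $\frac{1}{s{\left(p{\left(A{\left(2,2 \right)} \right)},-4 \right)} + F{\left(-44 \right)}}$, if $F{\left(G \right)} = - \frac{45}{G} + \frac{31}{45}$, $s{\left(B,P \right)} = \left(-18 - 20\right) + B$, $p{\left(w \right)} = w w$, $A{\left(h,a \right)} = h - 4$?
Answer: $- \frac{1980}{63931} \approx -0.030971$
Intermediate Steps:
$A{\left(h,a \right)} = -4 + h$ ($A{\left(h,a \right)} = h - 4 = -4 + h$)
$p{\left(w \right)} = w^{2}$
$s{\left(B,P \right)} = -38 + B$
$F{\left(G \right)} = \frac{31}{45} - \frac{45}{G}$ ($F{\left(G \right)} = - \frac{45}{G} + 31 \cdot \frac{1}{45} = - \frac{45}{G} + \frac{31}{45} = \frac{31}{45} - \frac{45}{G}$)
$\frac{1}{s{\left(p{\left(A{\left(2,2 \right)} \right)},-4 \right)} + F{\left(-44 \right)}} = \frac{1}{\left(-38 + \left(-4 + 2\right)^{2}\right) - \left(- \frac{31}{45} + \frac{45}{-44}\right)} = \frac{1}{\left(-38 + \left(-2\right)^{2}\right) + \left(\frac{31}{45} - - \frac{45}{44}\right)} = \frac{1}{\left(-38 + 4\right) + \left(\frac{31}{45} + \frac{45}{44}\right)} = \frac{1}{-34 + \frac{3389}{1980}} = \frac{1}{- \frac{63931}{1980}} = - \frac{1980}{63931}$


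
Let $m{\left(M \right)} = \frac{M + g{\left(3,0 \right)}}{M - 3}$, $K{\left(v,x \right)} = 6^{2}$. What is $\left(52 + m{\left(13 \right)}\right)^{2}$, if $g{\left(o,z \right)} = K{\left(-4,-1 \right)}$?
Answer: $\frac{323761}{100} \approx 3237.6$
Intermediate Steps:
$K{\left(v,x \right)} = 36$
$g{\left(o,z \right)} = 36$
$m{\left(M \right)} = \frac{36 + M}{-3 + M}$ ($m{\left(M \right)} = \frac{M + 36}{M - 3} = \frac{36 + M}{-3 + M}$)
$\left(52 + m{\left(13 \right)}\right)^{2} = \left(52 + \frac{36 + 13}{-3 + 13}\right)^{2} = \left(52 + \frac{1}{10} \cdot 49\right)^{2} = \left(52 + \frac{49}{10}\right)^{2} = \left(\frac{569}{10}\right)^{2} = \frac{323761}{100}$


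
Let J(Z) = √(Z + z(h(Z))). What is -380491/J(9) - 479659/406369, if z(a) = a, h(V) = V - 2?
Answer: -154621665815/1625476 ≈ -95124.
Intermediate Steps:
h(V) = -2 + V
J(Z) = √(-2 + 2*Z) (J(Z) = √(Z + (-2 + Z)) = √(-2 + 2*Z))
-380491/J(9) - 479659/406369 = -380491/√(-2 + 2*9) - 479659/406369 = -380491/√(-2 + 18) - 479659*1/406369 = -380491/(√16) - 479659/406369 = -380491/4 - 479659/406369 = -154621665815/1625476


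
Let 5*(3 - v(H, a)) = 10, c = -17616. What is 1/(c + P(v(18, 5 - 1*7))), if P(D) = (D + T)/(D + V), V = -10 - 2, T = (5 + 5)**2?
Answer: -11/193877 ≈ -5.6737e-5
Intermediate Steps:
T = 100 (T = 10**2 = 100)
V = -12
v(H, a) = 1 (v(H, a) = 3 - 1/5*10 = 3 - 2 = 1)
P(D) = (100 + D)/(-12 + D) (P(D) = (D + 100)/(D - 12) = (100 + D)/(-12 + D))
1/(c + P(v(18, 5 - 1*7))) = 1/(-17616 + (100 + 1)/(-12 + 1)) = 1/(-17616 + 101/(-11)) = 1/(-17616 - 1/11*101) = 1/(-17616 - 101/11) = 1/(-193877/11) = -11/193877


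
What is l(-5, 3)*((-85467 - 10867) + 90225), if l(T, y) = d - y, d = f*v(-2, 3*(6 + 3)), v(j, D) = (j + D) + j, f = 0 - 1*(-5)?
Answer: -684208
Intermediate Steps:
f = 5 (f = 0 + 5 = 5)
v(j, D) = D + 2*j (v(j, D) = (D + j) + j = D + 2*j)
d = 115 (d = 5*(3*(6 + 3) + 2*(-2)) = 5*(3*9 - 4) = 5*(27 - 4) = 5*23 = 115)
l(T, y) = 115 - y
l(-5, 3)*((-85467 - 10867) + 90225) = (115 - 1*3)*((-85467 - 10867) + 90225) = (115 - 3)*(-96334 + 90225) = 112*(-6109) = -684208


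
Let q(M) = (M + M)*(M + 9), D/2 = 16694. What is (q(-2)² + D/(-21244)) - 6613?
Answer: -30966166/5311 ≈ -5830.6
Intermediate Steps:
D = 33388 (D = 2*16694 = 33388)
q(M) = 2*M*(9 + M) (q(M) = (2*M)*(9 + M) = 2*M*(9 + M))
(q(-2)² + D/(-21244)) - 6613 = ((2*(-2)*(9 - 2))² + 33388/(-21244)) - 6613 = ((2*(-2)*7)² + 33388*(-1/21244)) - 6613 = ((-28)² - 8347/5311) - 6613 = (784 - 8347/5311) - 6613 = 4155477/5311 - 6613 = -30966166/5311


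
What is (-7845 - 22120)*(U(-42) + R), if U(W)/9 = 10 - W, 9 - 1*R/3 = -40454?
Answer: -3651445005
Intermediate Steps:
R = 121389 (R = 27 - 3*(-40454) = 27 + 121362 = 121389)
U(W) = 90 - 9*W (U(W) = 9*(10 - W) = 90 - 9*W)
(-7845 - 22120)*(U(-42) + R) = (-7845 - 22120)*((90 - 9*(-42)) + 121389) = -29965*((90 + 378) + 121389) = -29965*(468 + 121389) = -29965*121857 = -3651445005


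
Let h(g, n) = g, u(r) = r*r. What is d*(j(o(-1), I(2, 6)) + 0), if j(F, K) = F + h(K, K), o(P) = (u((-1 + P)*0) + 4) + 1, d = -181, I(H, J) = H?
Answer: -1267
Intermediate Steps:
u(r) = r²
o(P) = 5 (o(P) = (((-1 + P)*0)² + 4) + 1 = (0² + 4) + 1 = (0 + 4) + 1 = 4 + 1 = 5)
j(F, K) = F + K
d*(j(o(-1), I(2, 6)) + 0) = -181*((5 + 2) + 0) = -181*(7 + 0) = -181*7 = -1267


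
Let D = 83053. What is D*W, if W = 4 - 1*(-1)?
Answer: 415265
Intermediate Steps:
W = 5 (W = 4 + 1 = 5)
D*W = 83053*5 = 415265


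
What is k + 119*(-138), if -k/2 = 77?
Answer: -16576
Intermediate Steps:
k = -154 (k = -2*77 = -154)
k + 119*(-138) = -154 + 119*(-138) = -154 - 16422 = -16576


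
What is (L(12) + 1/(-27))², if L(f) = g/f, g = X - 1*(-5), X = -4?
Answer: 25/11664 ≈ 0.0021433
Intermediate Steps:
g = 1 (g = -4 - 1*(-5) = -4 + 5 = 1)
L(f) = 1/f
(L(12) + 1/(-27))² = (1/12 + 1/(-27))² = (1/12 - 1/27)² = (5/108)² = 25/11664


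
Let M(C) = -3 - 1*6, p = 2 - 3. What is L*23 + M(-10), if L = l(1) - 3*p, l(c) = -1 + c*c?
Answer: 60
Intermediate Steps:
p = -1
M(C) = -9 (M(C) = -3 - 6 = -9)
l(c) = -1 + c**2
L = 3 (L = (-1 + 1**2) - 3*(-1) = (-1 + 1) + 3 = 0 + 3 = 3)
L*23 + M(-10) = 3*23 - 9 = 69 - 9 = 60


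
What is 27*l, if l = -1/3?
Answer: -9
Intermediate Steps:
l = -1/3 (l = -1*1/3 = -1/3 ≈ -0.33333)
27*l = 27*(-1/3) = -9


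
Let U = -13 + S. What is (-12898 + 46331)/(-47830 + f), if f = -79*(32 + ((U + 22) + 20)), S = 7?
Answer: -33433/53202 ≈ -0.62842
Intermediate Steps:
U = -6 (U = -13 + 7 = -6)
f = -5372 (f = -79*(32 + ((-6 + 22) + 20)) = -79*(32 + (16 + 20)) = -79*(32 + 36) = -79*68 = -5372)
(-12898 + 46331)/(-47830 + f) = (-12898 + 46331)/(-47830 - 5372) = 33433/(-53202) = 33433*(-1/53202) = -33433/53202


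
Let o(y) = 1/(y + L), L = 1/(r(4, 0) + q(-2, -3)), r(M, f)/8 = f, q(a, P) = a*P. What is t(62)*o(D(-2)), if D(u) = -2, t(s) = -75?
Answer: 450/11 ≈ 40.909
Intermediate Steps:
q(a, P) = P*a
r(M, f) = 8*f
L = ⅙ (L = 1/(8*0 - 3*(-2)) = 1/(0 + 6) = 1/6 = ⅙ ≈ 0.16667)
o(y) = 1/(⅙ + y) (o(y) = 1/(y + ⅙) = 1/(⅙ + y))
t(62)*o(D(-2)) = -450/(1 + 6*(-2)) = -450/(1 - 12) = -450/(-11) = -450*(-1)/11 = -75*(-6/11) = 450/11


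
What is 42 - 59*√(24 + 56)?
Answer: 42 - 236*√5 ≈ -485.71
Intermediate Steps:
42 - 59*√(24 + 56) = 42 - 236*√5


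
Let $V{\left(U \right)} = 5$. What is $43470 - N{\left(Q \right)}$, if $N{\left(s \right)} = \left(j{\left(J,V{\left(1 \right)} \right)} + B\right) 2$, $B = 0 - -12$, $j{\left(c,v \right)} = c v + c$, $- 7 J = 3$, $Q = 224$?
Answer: $\frac{304158}{7} \approx 43451.0$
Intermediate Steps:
$J = - \frac{3}{7}$ ($J = \left(- \frac{1}{7}\right) 3 = - \frac{3}{7} \approx -0.42857$)
$j{\left(c,v \right)} = c + c v$
$B = 12$ ($B = 0 + 12 = 12$)
$N{\left(s \right)} = \frac{132}{7}$ ($N{\left(s \right)} = \left(- \frac{3 \left(1 + 5\right)}{7} + 12\right) 2 = \left(\left(- \frac{3}{7}\right) 6 + 12\right) 2 = \left(- \frac{18}{7} + 12\right) 2 = \frac{66}{7} \cdot 2 = \frac{132}{7}$)
$43470 - N{\left(Q \right)} = 43470 - \frac{132}{7} = \frac{304158}{7}$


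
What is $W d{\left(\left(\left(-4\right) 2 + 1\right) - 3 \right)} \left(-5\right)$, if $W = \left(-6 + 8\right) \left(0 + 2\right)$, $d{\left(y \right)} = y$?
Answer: $200$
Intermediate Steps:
$W = 4$ ($W = 2 \cdot 2 = 4$)
$W d{\left(\left(\left(-4\right) 2 + 1\right) - 3 \right)} \left(-5\right) = 4 \left(\left(\left(-4\right) 2 + 1\right) - 3\right) \left(-5\right) = 4 \left(\left(-8 + 1\right) - 3\right) \left(-5\right) = 4 \left(-7 - 3\right) \left(-5\right) = 4 \left(-10\right) \left(-5\right) = \left(-40\right) \left(-5\right) = 200$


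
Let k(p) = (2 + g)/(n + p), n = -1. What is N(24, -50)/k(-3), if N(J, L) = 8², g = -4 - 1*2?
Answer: 64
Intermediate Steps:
g = -6 (g = -4 - 2 = -6)
k(p) = -4/(-1 + p) (k(p) = (2 - 6)/(-1 + p) = -4/(-1 + p))
N(J, L) = 64
N(24, -50)/k(-3) = 64/((-4/(-1 - 3))) = 64/((-4/(-4))) = 64/((-4*(-¼))) = 64/1 = 64*1 = 64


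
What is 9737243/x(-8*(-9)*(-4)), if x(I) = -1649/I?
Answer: 164960352/97 ≈ 1.7006e+6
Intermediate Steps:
9737243/x(-8*(-9)*(-4)) = 9737243/((-1649/(-8*(-9)*(-4)))) = 9737243/((-1649/(72*(-4)))) = 9737243/((-1649/(-288))) = 9737243/((-1649*(-1/288))) = 9737243/(1649/288) = 9737243*(288/1649) = 164960352/97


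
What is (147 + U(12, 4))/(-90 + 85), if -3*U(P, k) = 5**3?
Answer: -316/15 ≈ -21.067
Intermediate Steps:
U(P, k) = -125/3 (U(P, k) = -1/3*5**3 = -1/3*125 = -125/3)
(147 + U(12, 4))/(-90 + 85) = (147 - 125/3)/(-90 + 85) = (316/3)/(-5) = (316/3)*(-1/5) = -316/15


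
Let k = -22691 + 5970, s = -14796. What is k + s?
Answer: -31517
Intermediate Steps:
k = -16721
k + s = -16721 - 14796 = -31517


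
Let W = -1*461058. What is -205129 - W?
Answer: 255929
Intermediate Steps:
W = -461058
-205129 - W = -205129 - 1*(-461058) = -205129 + 461058 = 255929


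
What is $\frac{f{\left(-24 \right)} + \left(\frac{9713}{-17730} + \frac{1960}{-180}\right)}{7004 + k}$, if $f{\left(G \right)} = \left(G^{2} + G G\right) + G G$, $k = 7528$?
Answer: $\frac{10144889}{85884120} \approx 0.11812$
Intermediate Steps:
$f{\left(G \right)} = 3 G^{2}$ ($f{\left(G \right)} = \left(G^{2} + G^{2}\right) + G^{2} = 2 G^{2} + G^{2} = 3 G^{2}$)
$\frac{f{\left(-24 \right)} + \left(\frac{9713}{-17730} + \frac{1960}{-180}\right)}{7004 + k} = \frac{3 \left(-24\right)^{2} + \left(\frac{9713}{-17730} + \frac{1960}{-180}\right)}{7004 + 7528} = \frac{3 \cdot 576 + \left(9713 \left(- \frac{1}{17730}\right) + 1960 \left(- \frac{1}{180}\right)\right)}{14532} = \left(1728 - \frac{67591}{5910}\right) \frac{1}{14532} = \frac{10144889}{5910} \cdot \frac{1}{14532} = \frac{10144889}{85884120}$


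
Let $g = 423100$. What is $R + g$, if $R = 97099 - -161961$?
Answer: $682160$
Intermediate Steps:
$R = 259060$ ($R = 97099 + 161961 = 259060$)
$R + g = 259060 + 423100 = 682160$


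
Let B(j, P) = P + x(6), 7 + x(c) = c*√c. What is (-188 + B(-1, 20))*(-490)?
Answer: 85750 - 2940*√6 ≈ 78549.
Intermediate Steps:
x(c) = -7 + c^(3/2) (x(c) = -7 + c*√c = -7 + c^(3/2))
B(j, P) = -7 + P + 6*√6 (B(j, P) = P + (-7 + 6^(3/2)) = P + (-7 + 6*√6) = -7 + P + 6*√6)
(-188 + B(-1, 20))*(-490) = (-188 + (-7 + 20 + 6*√6))*(-490) = (-188 + (13 + 6*√6))*(-490) = (-175 + 6*√6)*(-490) = 85750 - 2940*√6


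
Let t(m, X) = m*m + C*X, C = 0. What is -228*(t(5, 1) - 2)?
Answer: -5244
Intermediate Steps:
t(m, X) = m² (t(m, X) = m*m + 0*X = m² + 0 = m²)
-228*(t(5, 1) - 2) = -228*(5² - 2) = -228*(25 - 2) = -228*23 = -5244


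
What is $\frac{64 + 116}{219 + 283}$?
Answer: $\frac{90}{251} \approx 0.35857$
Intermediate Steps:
$\frac{64 + 116}{219 + 283} = \frac{180}{502} = 180 \cdot \frac{1}{502} = \frac{90}{251}$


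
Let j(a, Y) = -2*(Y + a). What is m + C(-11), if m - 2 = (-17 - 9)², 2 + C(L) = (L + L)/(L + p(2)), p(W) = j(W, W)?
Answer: 12866/19 ≈ 677.16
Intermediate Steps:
j(a, Y) = -2*Y - 2*a
p(W) = -4*W (p(W) = -2*W - 2*W = -4*W)
C(L) = -2 + 2*L/(-8 + L) (C(L) = -2 + (L + L)/(L - 4*2) = -2 + (2*L)/(L - 8) = -2 + (2*L)/(-8 + L) = -2 + 2*L/(-8 + L))
m = 678 (m = 2 + (-17 - 9)² = 2 + (-26)² = 2 + 676 = 678)
m + C(-11) = 678 + 16/(-8 - 11) = 678 + 16/(-19) = 678 + 16*(-1/19) = 678 - 16/19 = 12866/19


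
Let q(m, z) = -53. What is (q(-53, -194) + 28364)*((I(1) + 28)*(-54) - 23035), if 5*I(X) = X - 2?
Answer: -3473221791/5 ≈ -6.9464e+8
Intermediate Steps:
I(X) = -⅖ + X/5 (I(X) = (X - 2)/5 = (-2 + X)/5 = -⅖ + X/5)
(q(-53, -194) + 28364)*((I(1) + 28)*(-54) - 23035) = (-53 + 28364)*(((-⅖ + (⅕)*1) + 28)*(-54) - 23035) = 28311*(((-⅖ + ⅕) + 28)*(-54) - 23035) = 28311*((-⅕ + 28)*(-54) - 23035) = 28311*((139/5)*(-54) - 23035) = 28311*(-7506/5 - 23035) = 28311*(-122681/5) = -3473221791/5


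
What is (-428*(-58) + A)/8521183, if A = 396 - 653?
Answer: 24567/8521183 ≈ 0.0028831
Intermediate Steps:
A = -257
(-428*(-58) + A)/8521183 = (-428*(-58) - 257)/8521183 = (24824 - 257)*(1/8521183) = 24567*(1/8521183) = 24567/8521183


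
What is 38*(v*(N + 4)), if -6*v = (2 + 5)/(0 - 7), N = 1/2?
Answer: 57/2 ≈ 28.500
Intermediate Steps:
N = ½ ≈ 0.50000
v = ⅙ (v = -(2 + 5)/(6*(0 - 7)) = -7/(6*(-7)) = -7*(-1)/(6*7) = -⅙*(-1) = ⅙ ≈ 0.16667)
38*(v*(N + 4)) = 38*((½ + 4)/6) = 38*((⅙)*(9/2)) = 38*(¾) = 57/2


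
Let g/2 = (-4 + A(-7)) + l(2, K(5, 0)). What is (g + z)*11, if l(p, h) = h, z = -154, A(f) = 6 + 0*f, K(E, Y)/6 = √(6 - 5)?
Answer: -1518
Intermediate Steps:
K(E, Y) = 6 (K(E, Y) = 6*√(6 - 5) = 6*√1 = 6*1 = 6)
A(f) = 6 (A(f) = 6 + 0 = 6)
g = 16 (g = 2*((-4 + 6) + 6) = 2*(2 + 6) = 2*8 = 16)
(g + z)*11 = (16 - 154)*11 = -138*11 = -1518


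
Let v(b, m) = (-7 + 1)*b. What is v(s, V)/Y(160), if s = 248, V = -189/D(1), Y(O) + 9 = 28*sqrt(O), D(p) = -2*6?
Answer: -13392/125359 - 166656*sqrt(10)/125359 ≈ -4.3109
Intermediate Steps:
D(p) = -12
Y(O) = -9 + 28*sqrt(O)
V = 63/4 (V = -189/(-12) = -189*(-1/12) = 63/4 ≈ 15.750)
v(b, m) = -6*b
v(s, V)/Y(160) = (-6*248)/(-9 + 28*sqrt(160)) = -1488/(-9 + 28*(4*sqrt(10))) = -1488/(-9 + 112*sqrt(10))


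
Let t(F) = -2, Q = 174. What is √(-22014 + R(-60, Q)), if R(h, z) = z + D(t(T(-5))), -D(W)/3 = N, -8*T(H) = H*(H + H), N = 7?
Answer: 3*I*√2429 ≈ 147.85*I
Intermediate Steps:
T(H) = -H²/4 (T(H) = -H*(H + H)/8 = -H*2*H/8 = -H²/4)
D(W) = -21 (D(W) = -3*7 = -21)
R(h, z) = -21 + z (R(h, z) = z - 21 = -21 + z)
√(-22014 + R(-60, Q)) = √(-22014 + (-21 + 174)) = √(-22014 + 153) = √(-21861) = 3*I*√2429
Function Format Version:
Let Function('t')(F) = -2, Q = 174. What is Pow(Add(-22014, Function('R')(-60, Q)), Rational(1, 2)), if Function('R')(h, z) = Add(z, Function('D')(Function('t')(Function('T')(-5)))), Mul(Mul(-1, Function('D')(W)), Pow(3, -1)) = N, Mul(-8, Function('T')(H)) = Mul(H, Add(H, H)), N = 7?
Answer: Mul(3, I, Pow(2429, Rational(1, 2))) ≈ Mul(147.85, I)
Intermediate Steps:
Function('T')(H) = Mul(Rational(-1, 4), Pow(H, 2)) (Function('T')(H) = Mul(Rational(-1, 8), Mul(H, Add(H, H))) = Mul(Rational(-1, 8), Mul(H, Mul(2, H))) = Mul(Rational(-1, 8), Mul(2, Pow(H, 2))) = Mul(Rational(-1, 4), Pow(H, 2)))
Function('D')(W) = -21 (Function('D')(W) = Mul(-3, 7) = -21)
Function('R')(h, z) = Add(-21, z) (Function('R')(h, z) = Add(z, -21) = Add(-21, z))
Pow(Add(-22014, Function('R')(-60, Q)), Rational(1, 2)) = Pow(Add(-22014, Add(-21, 174)), Rational(1, 2)) = Pow(Add(-22014, 153), Rational(1, 2)) = Pow(-21861, Rational(1, 2)) = Mul(3, I, Pow(2429, Rational(1, 2)))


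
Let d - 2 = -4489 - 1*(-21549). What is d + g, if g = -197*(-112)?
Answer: 39126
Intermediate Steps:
g = 22064
d = 17062 (d = 2 + (-4489 - 1*(-21549)) = 2 + (-4489 + 21549) = 2 + 17060 = 17062)
d + g = 17062 + 22064 = 39126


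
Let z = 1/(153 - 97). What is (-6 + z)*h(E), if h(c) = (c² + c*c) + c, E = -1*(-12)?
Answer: -25125/14 ≈ -1794.6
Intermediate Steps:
z = 1/56 ≈ 0.017857
E = 12
h(c) = c + 2*c² (h(c) = (c² + c²) + c = 2*c² + c = c + 2*c²)
(-6 + z)*h(E) = (-6 + 1/56)*(12*(1 + 2*12)) = -1005*(1 + 24)/14 = -1005*25/14 = -335/56*300 = -25125/14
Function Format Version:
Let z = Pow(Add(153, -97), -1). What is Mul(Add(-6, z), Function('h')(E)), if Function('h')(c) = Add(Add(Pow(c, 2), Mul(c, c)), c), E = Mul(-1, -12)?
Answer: Rational(-25125, 14) ≈ -1794.6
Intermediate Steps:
z = Rational(1, 56) (z = Pow(56, -1) = Rational(1, 56) ≈ 0.017857)
E = 12
Function('h')(c) = Add(c, Mul(2, Pow(c, 2))) (Function('h')(c) = Add(Add(Pow(c, 2), Pow(c, 2)), c) = Add(Mul(2, Pow(c, 2)), c) = Add(c, Mul(2, Pow(c, 2))))
Mul(Add(-6, z), Function('h')(E)) = Mul(Add(-6, Rational(1, 56)), Mul(12, Add(1, Mul(2, 12)))) = Mul(Rational(-335, 56), Mul(12, Add(1, 24))) = Mul(Rational(-335, 56), Mul(12, 25)) = Mul(Rational(-335, 56), 300) = Rational(-25125, 14)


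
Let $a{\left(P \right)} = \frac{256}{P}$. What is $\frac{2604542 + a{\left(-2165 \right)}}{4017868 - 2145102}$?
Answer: $\frac{2819416587}{2027269195} \approx 1.3907$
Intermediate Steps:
$\frac{2604542 + a{\left(-2165 \right)}}{4017868 - 2145102} = \frac{2604542 + \frac{256}{-2165}}{4017868 - 2145102} = \frac{2604542 + 256 \left(- \frac{1}{2165}\right)}{1872766} = \left(2604542 - \frac{256}{2165}\right) \frac{1}{1872766} = \frac{5638833174}{2165} \cdot \frac{1}{1872766} = \frac{2819416587}{2027269195}$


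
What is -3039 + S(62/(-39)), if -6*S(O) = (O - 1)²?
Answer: -27744115/9126 ≈ -3040.1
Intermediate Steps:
S(O) = -(-1 + O)²/6 (S(O) = -(O - 1)²/6 = -(-1 + O)²/6)
-3039 + S(62/(-39)) = -3039 - (-1 + 62/(-39))²/6 = -3039 - (-1 + 62*(-1/39))²/6 = -3039 - (-1 - 62/39)²/6 = -3039 - (-101/39)²/6 = -3039 - ⅙*10201/1521 = -3039 - 10201/9126 = -27744115/9126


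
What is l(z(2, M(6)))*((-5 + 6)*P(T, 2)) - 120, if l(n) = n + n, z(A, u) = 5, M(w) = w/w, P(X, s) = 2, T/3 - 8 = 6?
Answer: -100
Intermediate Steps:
T = 42 (T = 24 + 3*6 = 24 + 18 = 42)
M(w) = 1
l(n) = 2*n
l(z(2, M(6)))*((-5 + 6)*P(T, 2)) - 120 = (2*5)*((-5 + 6)*2) - 120 = 10*(1*2) - 120 = 10*2 - 120 = 20 - 120 = -100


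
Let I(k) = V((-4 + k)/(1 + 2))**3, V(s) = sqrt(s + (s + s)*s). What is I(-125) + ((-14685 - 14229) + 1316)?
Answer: -27598 + 3655*sqrt(3655) ≈ 1.9337e+5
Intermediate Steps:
V(s) = sqrt(s + 2*s**2) (V(s) = sqrt(s + (2*s)*s) = sqrt(s + 2*s**2))
I(k) = ((-5/3 + 2*k/3)*(-4/3 + k/3))**(3/2) (I(k) = (sqrt(((-4 + k)/(1 + 2))*(1 + 2*((-4 + k)/(1 + 2)))))**3 = (sqrt(((-4 + k)/3)*(1 + 2*((-4 + k)/3))))**3 = (sqrt(((-4 + k)*(1/3))*(1 + 2*((-4 + k)*(1/3)))))**3 = (sqrt((-4/3 + k/3)*(1 + 2*(-4/3 + k/3))))**3 = (sqrt((-4/3 + k/3)*(1 + (-8/3 + 2*k/3))))**3 = (sqrt((-4/3 + k/3)*(-5/3 + 2*k/3)))**3 = (sqrt((-5/3 + 2*k/3)*(-4/3 + k/3)))**3 = ((-5/3 + 2*k/3)*(-4/3 + k/3))**(3/2))
I(-125) + ((-14685 - 14229) + 1316) = ((-5 + 2*(-125))*(-4 - 125))**(3/2)/27 + ((-14685 - 14229) + 1316) = ((-5 - 250)*(-129))**(3/2)/27 + (-28914 + 1316) = (-255*(-129))**(3/2)/27 - 27598 = 32895**(3/2)/27 - 27598 = (98685*sqrt(3655))/27 - 27598 = 3655*sqrt(3655) - 27598 = -27598 + 3655*sqrt(3655)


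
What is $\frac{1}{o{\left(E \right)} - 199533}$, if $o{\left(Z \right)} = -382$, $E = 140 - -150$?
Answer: $- \frac{1}{199915} \approx -5.0021 \cdot 10^{-6}$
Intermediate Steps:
$E = 290$ ($E = 140 + 150 = 290$)
$\frac{1}{o{\left(E \right)} - 199533} = \frac{1}{-382 - 199533} = \frac{1}{-199915} = - \frac{1}{199915}$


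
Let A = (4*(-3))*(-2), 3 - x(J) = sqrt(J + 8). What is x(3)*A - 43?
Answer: 29 - 24*sqrt(11) ≈ -50.599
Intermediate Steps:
x(J) = 3 - sqrt(8 + J) (x(J) = 3 - sqrt(J + 8) = 3 - sqrt(8 + J))
A = 24 (A = -12*(-2) = 24)
x(3)*A - 43 = (3 - sqrt(8 + 3))*24 - 43 = (3 - sqrt(11))*24 - 43 = (72 - 24*sqrt(11)) - 43 = 29 - 24*sqrt(11)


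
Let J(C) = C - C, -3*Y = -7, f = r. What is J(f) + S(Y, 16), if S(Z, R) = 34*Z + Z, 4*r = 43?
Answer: 245/3 ≈ 81.667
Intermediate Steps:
r = 43/4 (r = (¼)*43 = 43/4 ≈ 10.750)
f = 43/4 ≈ 10.750
Y = 7/3 (Y = -⅓*(-7) = 7/3 ≈ 2.3333)
S(Z, R) = 35*Z
J(C) = 0
J(f) + S(Y, 16) = 0 + 35*(7/3) = 0 + 245/3 = 245/3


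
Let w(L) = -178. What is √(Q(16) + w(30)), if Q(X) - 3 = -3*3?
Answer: 2*I*√46 ≈ 13.565*I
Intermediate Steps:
Q(X) = -6 (Q(X) = 3 - 3*3 = 3 - 9 = -6)
√(Q(16) + w(30)) = √(-6 - 178) = √(-184) = 2*I*√46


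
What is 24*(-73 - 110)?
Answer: -4392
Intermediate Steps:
24*(-73 - 110) = 24*(-183) = -4392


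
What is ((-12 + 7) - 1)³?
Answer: -216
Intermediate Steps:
((-12 + 7) - 1)³ = (-5 - 1)³ = (-6)³ = -216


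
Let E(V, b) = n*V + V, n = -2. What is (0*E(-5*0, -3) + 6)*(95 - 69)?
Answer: 156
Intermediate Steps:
E(V, b) = -V (E(V, b) = -2*V + V = -V)
(0*E(-5*0, -3) + 6)*(95 - 69) = (0*(-(-5)*0) + 6)*(95 - 69) = (0*(-1*0) + 6)*26 = (0*0 + 6)*26 = (0 + 6)*26 = 6*26 = 156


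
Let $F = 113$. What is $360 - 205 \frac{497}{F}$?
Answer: $- \frac{61205}{113} \approx -541.64$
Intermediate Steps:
$360 - 205 \frac{497}{F} = 360 - 205 \cdot \frac{497}{113} = 360 - 205 \cdot 497 \cdot \frac{1}{113} = 360 - \frac{101885}{113} = - \frac{61205}{113}$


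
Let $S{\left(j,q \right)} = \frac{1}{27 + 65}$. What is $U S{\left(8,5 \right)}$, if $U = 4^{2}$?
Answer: $\frac{4}{23} \approx 0.17391$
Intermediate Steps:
$S{\left(j,q \right)} = \frac{1}{92}$
$U = 16$
$U S{\left(8,5 \right)} = 16 \cdot \frac{1}{92} = \frac{4}{23}$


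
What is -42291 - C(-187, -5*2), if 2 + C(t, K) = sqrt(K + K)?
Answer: -42289 - 2*I*sqrt(5) ≈ -42289.0 - 4.4721*I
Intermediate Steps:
C(t, K) = -2 + sqrt(2)*sqrt(K) (C(t, K) = -2 + sqrt(K + K) = -2 + sqrt(2*K) = -2 + sqrt(2)*sqrt(K))
-42291 - C(-187, -5*2) = -42291 - (-2 + sqrt(2)*sqrt(-5*2)) = -42291 - (-2 + sqrt(2)*sqrt(-10)) = -42291 - (-2 + sqrt(2)*(I*sqrt(10))) = -42291 - (-2 + 2*I*sqrt(5)) = -42291 + (2 - 2*I*sqrt(5)) = -42289 - 2*I*sqrt(5)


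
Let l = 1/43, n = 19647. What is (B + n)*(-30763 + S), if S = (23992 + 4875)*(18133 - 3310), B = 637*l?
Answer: 361741699478324/43 ≈ 8.4126e+12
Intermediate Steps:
l = 1/43 ≈ 0.023256
B = 637/43 (B = 637*(1/43) = 637/43 ≈ 14.814)
S = 427895541 (S = 28867*14823 = 427895541)
(B + n)*(-30763 + S) = (637/43 + 19647)*(-30763 + 427895541) = (845458/43)*427864778 = 361741699478324/43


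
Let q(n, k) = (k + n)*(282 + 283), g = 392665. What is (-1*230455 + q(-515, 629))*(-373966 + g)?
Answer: -3104875455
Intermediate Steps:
q(n, k) = 565*k + 565*n (q(n, k) = (k + n)*565 = 565*k + 565*n)
(-1*230455 + q(-515, 629))*(-373966 + g) = (-1*230455 + (565*629 + 565*(-515)))*(-373966 + 392665) = (-230455 + (355385 - 290975))*18699 = (-230455 + 64410)*18699 = -166045*18699 = -3104875455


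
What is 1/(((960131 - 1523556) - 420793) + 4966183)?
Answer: 1/3981965 ≈ 2.5113e-7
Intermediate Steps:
1/(((960131 - 1523556) - 420793) + 4966183) = 1/((-563425 - 420793) + 4966183) = 1/(-984218 + 4966183) = 1/3981965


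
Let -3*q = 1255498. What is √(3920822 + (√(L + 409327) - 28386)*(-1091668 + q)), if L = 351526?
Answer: √(385843776714 - 13591506*√760853)/3 ≈ 2.0385e+5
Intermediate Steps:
q = -1255498/3 (q = -⅓*1255498 = -1255498/3 ≈ -4.1850e+5)
√(3920822 + (√(L + 409327) - 28386)*(-1091668 + q)) = √(3920822 + (√(351526 + 409327) - 28386)*(-1091668 - 1255498/3)) = √(3920822 + (√760853 - 28386)*(-4530502/3)) = √(3920822 + (-28386 + √760853)*(-4530502/3)) = √(3920822 + (42867609924 - 4530502*√760853/3)) = √(42871530746 - 4530502*√760853/3)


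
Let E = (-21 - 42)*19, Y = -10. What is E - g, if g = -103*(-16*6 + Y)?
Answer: -12115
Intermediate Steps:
E = -1197 (E = -63*19 = -1197)
g = 10918 (g = -103*(-16*6 - 10) = -103*(-96 - 10) = -103*(-106) = 10918)
E - g = -1197 - 1*10918 = -1197 - 10918 = -12115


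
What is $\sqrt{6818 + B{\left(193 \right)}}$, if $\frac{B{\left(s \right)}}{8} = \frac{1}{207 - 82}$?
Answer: $\frac{\sqrt{4261290}}{25} \approx 82.572$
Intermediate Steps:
$B{\left(s \right)} = \frac{8}{125}$ ($B{\left(s \right)} = \frac{8}{207 - 82} = \frac{8}{125}$)
$\sqrt{6818 + B{\left(193 \right)}} = \sqrt{6818 + \frac{8}{125}} = \sqrt{\frac{852258}{125}} = \frac{\sqrt{4261290}}{25}$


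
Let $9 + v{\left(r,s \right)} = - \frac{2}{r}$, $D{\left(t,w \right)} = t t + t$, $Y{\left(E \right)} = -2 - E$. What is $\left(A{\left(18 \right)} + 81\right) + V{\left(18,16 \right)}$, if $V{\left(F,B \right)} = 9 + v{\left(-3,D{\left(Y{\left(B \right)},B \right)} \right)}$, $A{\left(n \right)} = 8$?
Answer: $\frac{269}{3} \approx 89.667$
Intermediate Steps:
$D{\left(t,w \right)} = t + t^{2}$ ($D{\left(t,w \right)} = t^{2} + t = t + t^{2}$)
$v{\left(r,s \right)} = -9 - \frac{2}{r}$
$V{\left(F,B \right)} = \frac{2}{3}$ ($V{\left(F,B \right)} = 9 - \left(9 + \frac{2}{-3}\right) = 9 - \frac{25}{3} = \frac{2}{3}$)
$\left(A{\left(18 \right)} + 81\right) + V{\left(18,16 \right)} = \left(8 + 81\right) + \frac{2}{3} = 89 + \frac{2}{3} = \frac{269}{3}$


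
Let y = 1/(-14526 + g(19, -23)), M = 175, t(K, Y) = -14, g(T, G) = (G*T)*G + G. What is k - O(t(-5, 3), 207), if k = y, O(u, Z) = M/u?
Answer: 28112/2249 ≈ 12.500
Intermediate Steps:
g(T, G) = G + T*G² (g(T, G) = T*G² + G = G + T*G²)
O(u, Z) = 175/u
y = -1/4498 (y = 1/(-14526 - 23*(1 - 23*19)) = 1/(-14526 - 23*(1 - 437)) = 1/(-14526 - 23*(-436)) = 1/(-14526 + 10028) = 1/(-4498) = -1/4498 ≈ -0.00022232)
k = -1/4498 ≈ -0.00022232
k - O(t(-5, 3), 207) = -1/4498 - 175/(-14) = -1/4498 - 175*(-1)/14 = -1/4498 - 1*(-25/2) = -1/4498 + 25/2 = 28112/2249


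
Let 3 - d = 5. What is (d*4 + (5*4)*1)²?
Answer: 144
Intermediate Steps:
d = -2 (d = 3 - 1*5 = 3 - 5 = -2)
(d*4 + (5*4)*1)² = (-2*4 + (5*4)*1)² = (-8 + 20*1)² = (-8 + 20)² = 12² = 144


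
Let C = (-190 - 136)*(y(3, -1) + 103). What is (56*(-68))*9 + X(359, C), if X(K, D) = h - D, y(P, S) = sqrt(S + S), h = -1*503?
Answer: -1197 + 326*I*sqrt(2) ≈ -1197.0 + 461.03*I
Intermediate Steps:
h = -503
y(P, S) = sqrt(2)*sqrt(S) (y(P, S) = sqrt(2*S) = sqrt(2)*sqrt(S))
C = -33578 - 326*I*sqrt(2) (C = (-190 - 136)*(sqrt(2)*sqrt(-1) + 103) = -326*(sqrt(2)*I + 103) = -326*(I*sqrt(2) + 103) = -326*(103 + I*sqrt(2)) = -33578 - 326*I*sqrt(2) ≈ -33578.0 - 461.03*I)
X(K, D) = -503 - D
(56*(-68))*9 + X(359, C) = (56*(-68))*9 + (-503 - (-33578 - 326*I*sqrt(2))) = -3808*9 + (-503 + (33578 + 326*I*sqrt(2))) = -34272 + (33075 + 326*I*sqrt(2)) = -1197 + 326*I*sqrt(2)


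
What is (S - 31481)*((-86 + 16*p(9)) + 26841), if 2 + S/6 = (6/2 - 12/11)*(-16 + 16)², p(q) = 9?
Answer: -847130207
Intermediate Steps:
S = -12 (S = -12 + 6*((6/2 - 12/11)*(-16 + 16)²) = -12 + 6*((6*(½) - 12*1/11)*0²) = -12 + 6*((3 - 12/11)*0) = -12 + 6*((21/11)*0) = -12 + 6*0 = -12 + 0 = -12)
(S - 31481)*((-86 + 16*p(9)) + 26841) = (-12 - 31481)*((-86 + 16*9) + 26841) = -31493*((-86 + 144) + 26841) = -31493*(58 + 26841) = -31493*26899 = -847130207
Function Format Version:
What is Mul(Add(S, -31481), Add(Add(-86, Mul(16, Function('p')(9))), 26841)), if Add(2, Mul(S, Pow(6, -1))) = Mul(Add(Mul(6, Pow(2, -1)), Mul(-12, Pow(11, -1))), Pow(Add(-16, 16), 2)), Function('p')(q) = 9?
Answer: -847130207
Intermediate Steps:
S = -12 (S = Add(-12, Mul(6, Mul(Add(Mul(6, Pow(2, -1)), Mul(-12, Pow(11, -1))), Pow(Add(-16, 16), 2)))) = Add(-12, Mul(6, Mul(Add(Mul(6, Rational(1, 2)), Mul(-12, Rational(1, 11))), Pow(0, 2)))) = Add(-12, Mul(6, Mul(Add(3, Rational(-12, 11)), 0))) = Add(-12, Mul(6, Mul(Rational(21, 11), 0))) = Add(-12, Mul(6, 0)) = Add(-12, 0) = -12)
Mul(Add(S, -31481), Add(Add(-86, Mul(16, Function('p')(9))), 26841)) = Mul(Add(-12, -31481), Add(Add(-86, Mul(16, 9)), 26841)) = Mul(-31493, Add(Add(-86, 144), 26841)) = Mul(-31493, Add(58, 26841)) = Mul(-31493, 26899) = -847130207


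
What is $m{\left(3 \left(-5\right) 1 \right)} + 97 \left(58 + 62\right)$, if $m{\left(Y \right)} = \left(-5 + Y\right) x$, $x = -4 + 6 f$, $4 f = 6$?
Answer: $11540$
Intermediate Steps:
$f = \frac{3}{2}$ ($f = \frac{1}{4} \cdot 6 = \frac{3}{2} \approx 1.5$)
$x = 5$ ($x = -4 + 6 \cdot \frac{3}{2} = -4 + 9 = 5$)
$m{\left(Y \right)} = -25 + 5 Y$ ($m{\left(Y \right)} = \left(-5 + Y\right) 5 = -25 + 5 Y$)
$m{\left(3 \left(-5\right) 1 \right)} + 97 \left(58 + 62\right) = \left(-25 + 5 \cdot 3 \left(-5\right) 1\right) + 97 \left(58 + 62\right) = \left(-25 + 5 \left(\left(-15\right) 1\right)\right) + 97 \cdot 120 = \left(-25 + 5 \left(-15\right)\right) + 11640 = \left(-25 - 75\right) + 11640 = -100 + 11640 = 11540$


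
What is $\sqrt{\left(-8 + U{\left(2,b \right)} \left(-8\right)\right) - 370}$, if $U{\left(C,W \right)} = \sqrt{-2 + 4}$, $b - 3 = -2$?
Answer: $\sqrt{-378 - 8 \sqrt{2}} \approx 19.731 i$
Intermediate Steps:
$b = 1$ ($b = 3 - 2 = 1$)
$U{\left(C,W \right)} = \sqrt{2}$
$\sqrt{\left(-8 + U{\left(2,b \right)} \left(-8\right)\right) - 370} = \sqrt{\left(-8 + \sqrt{2} \left(-8\right)\right) - 370} = \sqrt{\left(-8 - 8 \sqrt{2}\right) - 370} = \sqrt{-378 - 8 \sqrt{2}}$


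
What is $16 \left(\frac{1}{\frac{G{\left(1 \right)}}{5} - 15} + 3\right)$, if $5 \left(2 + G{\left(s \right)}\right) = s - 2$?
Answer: $\frac{9064}{193} \approx 46.964$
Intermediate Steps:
$G{\left(s \right)} = - \frac{12}{5} + \frac{s}{5}$ ($G{\left(s \right)} = -2 + \frac{s - 2}{5} = -2 + \frac{-2 + s}{5} = -2 + \left(- \frac{2}{5} + \frac{s}{5}\right) = - \frac{12}{5} + \frac{s}{5}$)
$16 \left(\frac{1}{\frac{G{\left(1 \right)}}{5} - 15} + 3\right) = 16 \left(\frac{1}{\frac{- \frac{12}{5} + \frac{1}{5} \cdot 1}{5} - 15} + 3\right) = 16 \left(\frac{1}{\left(- \frac{12}{5} + \frac{1}{5}\right) \frac{1}{5} - 15} + 3\right) = 16 \left(\frac{1}{\left(- \frac{11}{5}\right) \frac{1}{5} - 15} + 3\right) = 16 \left(\frac{1}{- \frac{11}{25} - 15} + 3\right) = 16 \left(\frac{1}{- \frac{386}{25}} + 3\right) = 16 \left(- \frac{25}{386} + 3\right) = 16 \cdot \frac{1133}{386} = \frac{9064}{193}$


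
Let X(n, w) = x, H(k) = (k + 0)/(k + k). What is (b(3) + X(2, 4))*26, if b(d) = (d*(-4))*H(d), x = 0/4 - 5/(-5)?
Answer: -130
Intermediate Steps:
H(k) = ½ (H(k) = k/((2*k)) = k*(1/(2*k)) = ½)
x = 1 (x = 0*(¼) - 5*(-⅕) = 0 + 1 = 1)
X(n, w) = 1
b(d) = -2*d (b(d) = (d*(-4))*(½) = -4*d*(½) = -2*d)
(b(3) + X(2, 4))*26 = (-2*3 + 1)*26 = (-6 + 1)*26 = -5*26 = -130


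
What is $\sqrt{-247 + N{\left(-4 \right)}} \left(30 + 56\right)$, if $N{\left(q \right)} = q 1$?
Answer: $86 i \sqrt{251} \approx 1362.5 i$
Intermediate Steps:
$N{\left(q \right)} = q$
$\sqrt{-247 + N{\left(-4 \right)}} \left(30 + 56\right) = \sqrt{-247 - 4} \left(30 + 56\right) = \sqrt{-251} \cdot 86 = i \sqrt{251} \cdot 86 = 86 i \sqrt{251}$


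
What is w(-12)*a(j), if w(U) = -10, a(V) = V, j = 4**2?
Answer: -160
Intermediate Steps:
j = 16
w(-12)*a(j) = -10*16 = -160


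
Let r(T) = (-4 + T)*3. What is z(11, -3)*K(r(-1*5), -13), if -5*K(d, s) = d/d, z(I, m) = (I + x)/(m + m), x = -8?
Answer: 1/10 ≈ 0.10000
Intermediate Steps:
z(I, m) = (-8 + I)/(2*m) (z(I, m) = (I - 8)/(m + m) = (-8 + I)/((2*m)) = (-8 + I)*(1/(2*m)) = (-8 + I)/(2*m))
r(T) = -12 + 3*T
K(d, s) = -1/5 (K(d, s) = -d/(5*d) = -1/5*1 = -1/5)
z(11, -3)*K(r(-1*5), -13) = ((1/2)*(-8 + 11)/(-3))*(-1/5) = ((1/2)*(-1/3)*3)*(-1/5) = -1/2*(-1/5) = 1/10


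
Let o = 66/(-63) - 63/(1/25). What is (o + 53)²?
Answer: 1022976256/441 ≈ 2.3197e+6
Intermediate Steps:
o = -33097/21 (o = 66*(-1/63) - 63/1/25 = -22/21 - 63*25 = -22/21 - 1575 = -33097/21 ≈ -1576.0)
(o + 53)² = (-33097/21 + 53)² = (-31984/21)² = 1022976256/441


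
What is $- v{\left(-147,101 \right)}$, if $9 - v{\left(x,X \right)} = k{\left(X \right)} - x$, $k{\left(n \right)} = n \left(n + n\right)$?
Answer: $20540$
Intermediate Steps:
$k{\left(n \right)} = 2 n^{2}$ ($k{\left(n \right)} = n 2 n = 2 n^{2}$)
$v{\left(x,X \right)} = 9 + x - 2 X^{2}$ ($v{\left(x,X \right)} = 9 - \left(2 X^{2} - x\right) = 9 - \left(- x + 2 X^{2}\right) = 9 + x - 2 X^{2}$)
$- v{\left(-147,101 \right)} = - (9 - 147 - 2 \cdot 101^{2}) = - (9 - 147 - 20402) = \left(-1\right) \left(-20540\right) = 20540$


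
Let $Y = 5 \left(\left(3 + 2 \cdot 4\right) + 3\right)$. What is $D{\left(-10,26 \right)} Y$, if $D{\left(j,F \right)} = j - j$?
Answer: $0$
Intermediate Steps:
$D{\left(j,F \right)} = 0$
$Y = 70$ ($Y = 5 \left(\left(3 + 8\right) + 3\right) = 5 \left(11 + 3\right) = 5 \cdot 14 = 70$)
$D{\left(-10,26 \right)} Y = 0 \cdot 70 = 0$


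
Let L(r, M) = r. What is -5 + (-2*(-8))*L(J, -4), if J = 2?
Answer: 27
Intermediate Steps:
-5 + (-2*(-8))*L(J, -4) = -5 - 2*(-8)*2 = -5 + 16*2 = -5 + 32 = 27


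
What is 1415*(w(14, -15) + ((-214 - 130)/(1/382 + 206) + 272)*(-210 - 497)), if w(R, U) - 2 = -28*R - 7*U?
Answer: -21313438520215/78693 ≈ -2.7084e+8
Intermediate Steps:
w(R, U) = 2 - 28*R - 7*U (w(R, U) = 2 + (-28*R - 7*U) = 2 - 28*R - 7*U)
1415*(w(14, -15) + ((-214 - 130)/(1/382 + 206) + 272)*(-210 - 497)) = 1415*((2 - 28*14 - 7*(-15)) + ((-214 - 130)/(1/382 + 206) + 272)*(-210 - 497)) = 1415*((2 - 392 + 105) + (-344/(1/382 + 206) + 272)*(-707)) = 1415*(-285 + (-344/78693/382 + 272)*(-707)) = 1415*(-285 + (-344*382/78693 + 272)*(-707)) = 1415*(-285 + (-131408/78693 + 272)*(-707)) = 1415*(-285 + (21273088/78693)*(-707)) = 1415*(-285 - 15040073216/78693) = 1415*(-15062500721/78693) = -21313438520215/78693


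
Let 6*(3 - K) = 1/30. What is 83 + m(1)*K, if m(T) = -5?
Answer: 2449/36 ≈ 68.028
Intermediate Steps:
K = 539/180 (K = 3 - 1/6/30 = 3 - 1/6*1/30 = 3 - 1/180 = 539/180 ≈ 2.9944)
83 + m(1)*K = 83 - 5*539/180 = 83 - 539/36 = 2449/36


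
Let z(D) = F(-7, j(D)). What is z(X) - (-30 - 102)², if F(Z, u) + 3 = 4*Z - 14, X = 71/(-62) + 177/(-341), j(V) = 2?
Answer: -17469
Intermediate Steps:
X = -1135/682 (X = 71*(-1/62) + 177*(-1/341) = -71/62 - 177/341 = -1135/682 ≈ -1.6642)
F(Z, u) = -17 + 4*Z (F(Z, u) = -3 + (4*Z - 14) = -3 + (-14 + 4*Z) = -17 + 4*Z)
z(D) = -45 (z(D) = -17 + 4*(-7) = -17 - 28 = -45)
z(X) - (-30 - 102)² = -45 - (-30 - 102)² = -45 - 1*(-132)² = -45 - 1*17424 = -45 - 17424 = -17469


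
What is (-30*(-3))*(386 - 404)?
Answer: -1620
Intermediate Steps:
(-30*(-3))*(386 - 404) = 90*(-18) = -1620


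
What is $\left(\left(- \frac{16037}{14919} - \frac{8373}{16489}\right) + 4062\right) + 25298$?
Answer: $\frac{7222152768880}{245999391} \approx 29358.0$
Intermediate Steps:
$\left(\left(- \frac{16037}{14919} - \frac{8373}{16489}\right) + 4062\right) + 25298 = \left(- \frac{389350880}{245999391} + 4062\right) + 25298 = \frac{998860175362}{245999391} + 25298 = \frac{7222152768880}{245999391}$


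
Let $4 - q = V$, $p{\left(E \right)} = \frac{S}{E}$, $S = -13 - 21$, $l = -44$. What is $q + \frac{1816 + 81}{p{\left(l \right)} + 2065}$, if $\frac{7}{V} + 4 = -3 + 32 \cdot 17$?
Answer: $\frac{13301465}{2711671} \approx 4.9053$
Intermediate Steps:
$S = -34$ ($S = -13 - 21 = -34$)
$p{\left(E \right)} = - \frac{34}{E}$
$V = \frac{7}{537}$ ($V = \frac{7}{-4 + \left(-3 + 32 \cdot 17\right)} = \frac{7}{-4 + \left(-3 + 544\right)} = \frac{7}{-4 + 541} = \frac{7}{537} \approx 0.013035$)
$q = \frac{2141}{537}$ ($q = 4 - \frac{7}{537} = \frac{2141}{537} \approx 3.987$)
$q + \frac{1816 + 81}{p{\left(l \right)} + 2065} = \frac{2141}{537} + \frac{1816 + 81}{- \frac{34}{-44} + 2065} = \frac{2141}{537} + \frac{1897}{\left(-34\right) \left(- \frac{1}{44}\right) + 2065} = \frac{2141}{537} + \frac{1897}{\frac{17}{22} + 2065} = \frac{2141}{537} + \frac{1897}{\frac{45447}{22}} = \frac{2141}{537} + 1897 \cdot \frac{22}{45447} = \frac{2141}{537} + \frac{41734}{45447} = \frac{13301465}{2711671}$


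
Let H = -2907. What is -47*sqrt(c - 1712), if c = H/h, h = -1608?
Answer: -47*I*sqrt(122832842)/268 ≈ -1943.7*I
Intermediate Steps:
c = 969/536 (c = -2907/(-1608) = -2907*(-1/1608) = 969/536 ≈ 1.8078)
-47*sqrt(c - 1712) = -47*sqrt(969/536 - 1712) = -47*I*sqrt(122832842)/268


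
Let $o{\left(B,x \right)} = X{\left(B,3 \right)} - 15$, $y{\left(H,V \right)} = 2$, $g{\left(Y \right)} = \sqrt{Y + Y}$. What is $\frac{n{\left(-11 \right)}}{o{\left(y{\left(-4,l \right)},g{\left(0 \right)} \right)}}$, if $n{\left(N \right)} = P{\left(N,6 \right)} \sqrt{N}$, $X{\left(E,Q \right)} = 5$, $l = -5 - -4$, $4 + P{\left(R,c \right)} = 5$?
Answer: $- \frac{i \sqrt{11}}{10} \approx - 0.33166 i$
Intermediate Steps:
$P{\left(R,c \right)} = 1$ ($P{\left(R,c \right)} = -4 + 5 = 1$)
$l = -1$ ($l = -5 + 4 = -1$)
$g{\left(Y \right)} = \sqrt{2} \sqrt{Y}$ ($g{\left(Y \right)} = \sqrt{2 Y} = \sqrt{2} \sqrt{Y}$)
$n{\left(N \right)} = \sqrt{N}$ ($n{\left(N \right)} = 1 \sqrt{N} = \sqrt{N}$)
$o{\left(B,x \right)} = -10$ ($o{\left(B,x \right)} = 5 - 15 = -10$)
$\frac{n{\left(-11 \right)}}{o{\left(y{\left(-4,l \right)},g{\left(0 \right)} \right)}} = \frac{\sqrt{-11}}{-10} = i \sqrt{11} \left(- \frac{1}{10}\right) = - \frac{i \sqrt{11}}{10}$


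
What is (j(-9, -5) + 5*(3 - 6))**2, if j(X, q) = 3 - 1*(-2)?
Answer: 100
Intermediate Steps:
j(X, q) = 5 (j(X, q) = 3 + 2 = 5)
(j(-9, -5) + 5*(3 - 6))**2 = (5 + 5*(3 - 6))**2 = (5 + 5*(-3))**2 = (5 - 15)**2 = (-10)**2 = 100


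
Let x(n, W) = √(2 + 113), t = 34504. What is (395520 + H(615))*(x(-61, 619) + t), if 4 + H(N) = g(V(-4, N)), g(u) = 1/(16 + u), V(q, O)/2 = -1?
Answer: 95528205700/7 + 5537225*√115/14 ≈ 1.3651e+10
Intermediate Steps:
x(n, W) = √115
V(q, O) = -2 (V(q, O) = 2*(-1) = -2)
H(N) = -55/14 (H(N) = -4 + 1/(16 - 2) = -4 + 1/14 = -55/14)
(395520 + H(615))*(x(-61, 619) + t) = (395520 - 55/14)*(√115 + 34504) = 5537225*(34504 + √115)/14 = 95528205700/7 + 5537225*√115/14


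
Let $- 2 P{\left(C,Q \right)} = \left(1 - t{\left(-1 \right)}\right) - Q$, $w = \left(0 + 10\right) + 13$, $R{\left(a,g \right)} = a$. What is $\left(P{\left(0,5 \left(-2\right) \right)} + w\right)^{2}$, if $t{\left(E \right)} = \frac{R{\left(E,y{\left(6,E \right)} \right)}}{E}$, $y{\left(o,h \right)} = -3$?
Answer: $324$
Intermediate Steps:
$t{\left(E \right)} = 1$ ($t{\left(E \right)} = \frac{E}{E} = 1$)
$w = 23$ ($w = 10 + 13 = 23$)
$P{\left(C,Q \right)} = \frac{Q}{2}$ ($P{\left(C,Q \right)} = - \frac{\left(1 - 1\right) - Q}{2} = - \frac{0 - Q}{2} = - \frac{\left(-1\right) Q}{2} = \frac{Q}{2}$)
$\left(P{\left(0,5 \left(-2\right) \right)} + w\right)^{2} = \left(\frac{5 \left(-2\right)}{2} + 23\right)^{2} = \left(\frac{1}{2} \left(-10\right) + 23\right)^{2} = \left(-5 + 23\right)^{2} = 18^{2} = 324$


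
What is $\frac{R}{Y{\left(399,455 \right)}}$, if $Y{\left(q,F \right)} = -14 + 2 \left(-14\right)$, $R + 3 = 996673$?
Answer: $- \frac{498335}{21} \approx -23730.0$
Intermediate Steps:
$R = 996670$ ($R = -3 + 996673 = 996670$)
$Y{\left(q,F \right)} = -42$ ($Y{\left(q,F \right)} = -14 - 28 = -42$)
$\frac{R}{Y{\left(399,455 \right)}} = \frac{996670}{-42} = 996670 \left(- \frac{1}{42}\right) = - \frac{498335}{21}$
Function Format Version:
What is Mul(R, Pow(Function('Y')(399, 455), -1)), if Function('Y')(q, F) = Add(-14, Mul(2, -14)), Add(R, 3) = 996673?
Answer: Rational(-498335, 21) ≈ -23730.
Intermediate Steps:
R = 996670 (R = Add(-3, 996673) = 996670)
Function('Y')(q, F) = -42 (Function('Y')(q, F) = Add(-14, -28) = -42)
Mul(R, Pow(Function('Y')(399, 455), -1)) = Mul(996670, Pow(-42, -1)) = Mul(996670, Rational(-1, 42)) = Rational(-498335, 21)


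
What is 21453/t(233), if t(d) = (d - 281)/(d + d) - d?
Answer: -4998549/54313 ≈ -92.032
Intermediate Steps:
t(d) = -d + (-281 + d)/(2*d) (t(d) = (-281 + d)/((2*d)) - d = (-281 + d)*(1/(2*d)) - d = (-281 + d)/(2*d) - d = -d + (-281 + d)/(2*d))
21453/t(233) = 21453/(½ - 1*233 - 281/2/233) = 21453/(½ - 233 - 281/2*1/233) = 21453/(½ - 233 - 281/466) = 21453/(-54313/233) = 21453*(-233/54313) = -4998549/54313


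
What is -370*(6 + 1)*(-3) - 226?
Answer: 7544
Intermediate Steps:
-370*(6 + 1)*(-3) - 226 = -2590*(-3) - 226 = -370*(-21) - 226 = 7770 - 226 = 7544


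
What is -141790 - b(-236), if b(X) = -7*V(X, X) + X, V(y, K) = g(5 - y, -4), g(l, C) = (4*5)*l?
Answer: -107814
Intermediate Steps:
g(l, C) = 20*l
V(y, K) = 100 - 20*y (V(y, K) = 20*(5 - y) = 100 - 20*y)
b(X) = -700 + 141*X (b(X) = -7*(100 - 20*X) + X = (-700 + 140*X) + X = -700 + 141*X)
-141790 - b(-236) = -141790 - (-700 + 141*(-236)) = -141790 - (-700 - 33276) = -141790 - 1*(-33976) = -141790 + 33976 = -107814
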